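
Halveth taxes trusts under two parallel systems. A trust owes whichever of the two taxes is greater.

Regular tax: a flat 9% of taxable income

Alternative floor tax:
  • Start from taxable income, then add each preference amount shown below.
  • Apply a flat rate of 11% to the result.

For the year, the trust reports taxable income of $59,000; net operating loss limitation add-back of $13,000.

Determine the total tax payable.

Regular tax:
  $59,000 × 9% = $5,310

Alternative floor tax:
  Adjusted income: $59,000 + $13,000 = $72,000
  $72,000 × 11% = $7,920

$7,920 > $5,310, so the alternative floor tax is the binding amount.

$7,920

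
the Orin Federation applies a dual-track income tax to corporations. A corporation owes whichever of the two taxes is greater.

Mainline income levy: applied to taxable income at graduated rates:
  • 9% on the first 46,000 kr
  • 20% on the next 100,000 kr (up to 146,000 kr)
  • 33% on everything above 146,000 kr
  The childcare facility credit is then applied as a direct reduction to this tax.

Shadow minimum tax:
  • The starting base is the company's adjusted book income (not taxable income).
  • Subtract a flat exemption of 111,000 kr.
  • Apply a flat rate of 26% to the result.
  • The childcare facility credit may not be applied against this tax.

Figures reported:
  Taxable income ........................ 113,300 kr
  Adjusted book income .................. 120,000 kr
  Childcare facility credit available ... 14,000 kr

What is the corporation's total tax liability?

Shadow minimum tax:
  Base (adjusted book income): 120,000 kr
  Less exemption 111,000 kr → base 9,000 kr
  9,000 kr × 26% = 2,340 kr

Mainline income levy:
  46,000 kr × 9% = 4,140 kr
  67,300 kr × 20% = 13,460 kr
  → 17,600 kr
  Less childcare facility credit 14,000 kr → 3,600 kr

3,600 kr > 2,340 kr, so the mainline income levy governs.

3,600 kr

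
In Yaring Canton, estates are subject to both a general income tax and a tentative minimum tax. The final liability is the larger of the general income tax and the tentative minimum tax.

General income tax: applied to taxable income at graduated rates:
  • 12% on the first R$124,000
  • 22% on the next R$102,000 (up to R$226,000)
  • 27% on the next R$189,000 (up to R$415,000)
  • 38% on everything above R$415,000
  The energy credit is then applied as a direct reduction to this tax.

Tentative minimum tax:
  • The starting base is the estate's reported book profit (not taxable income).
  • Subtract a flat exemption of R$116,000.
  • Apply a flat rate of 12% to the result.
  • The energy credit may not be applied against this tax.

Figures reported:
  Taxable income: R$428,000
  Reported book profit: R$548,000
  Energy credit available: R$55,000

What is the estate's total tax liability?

R$51,840

General income tax:
  R$124,000 × 12% = R$14,880
  R$102,000 × 22% = R$22,440
  R$189,000 × 27% = R$51,030
  R$13,000 × 38% = R$4,940
  → R$93,290
  Less energy credit R$55,000 → R$38,290

Tentative minimum tax:
  Base (reported book profit): R$548,000
  Less exemption R$116,000 → base R$432,000
  R$432,000 × 12% = R$51,840

R$51,840 > R$38,290, so the tentative minimum tax is the binding amount.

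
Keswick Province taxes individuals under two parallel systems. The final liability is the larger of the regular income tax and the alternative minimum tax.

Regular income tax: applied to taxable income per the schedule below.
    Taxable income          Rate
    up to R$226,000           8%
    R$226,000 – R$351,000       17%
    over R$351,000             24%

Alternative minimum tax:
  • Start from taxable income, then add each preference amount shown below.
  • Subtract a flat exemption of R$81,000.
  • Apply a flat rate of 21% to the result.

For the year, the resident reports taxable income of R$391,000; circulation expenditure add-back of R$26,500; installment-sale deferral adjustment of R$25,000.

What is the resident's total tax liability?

R$75,915

Alternative minimum tax:
  Adjusted income: R$391,000 + R$26,500 + R$25,000 = R$442,500
  Less exemption R$81,000 → base R$361,500
  R$361,500 × 21% = R$75,915

Regular income tax:
  R$226,000 × 8% = R$18,080
  R$125,000 × 17% = R$21,250
  R$40,000 × 24% = R$9,600
  → R$48,930

R$75,915 > R$48,930, so the alternative minimum tax is the binding amount.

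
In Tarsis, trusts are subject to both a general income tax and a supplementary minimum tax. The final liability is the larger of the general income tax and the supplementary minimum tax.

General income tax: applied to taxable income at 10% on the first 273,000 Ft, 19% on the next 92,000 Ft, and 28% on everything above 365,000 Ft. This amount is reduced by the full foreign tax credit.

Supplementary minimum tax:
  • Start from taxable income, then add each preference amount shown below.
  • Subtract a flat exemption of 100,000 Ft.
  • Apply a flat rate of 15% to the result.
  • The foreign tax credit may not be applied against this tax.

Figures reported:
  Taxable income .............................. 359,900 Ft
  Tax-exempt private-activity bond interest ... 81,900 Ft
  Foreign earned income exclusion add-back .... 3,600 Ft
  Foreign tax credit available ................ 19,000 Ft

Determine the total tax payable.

51,810 Ft

General income tax:
  273,000 Ft × 10% = 27,300 Ft
  86,900 Ft × 19% = 16,511 Ft
  → 43,811 Ft
  Less foreign tax credit 19,000 Ft → 24,811 Ft

Supplementary minimum tax:
  Adjusted income: 359,900 Ft + 81,900 Ft + 3,600 Ft = 445,400 Ft
  Less exemption 100,000 Ft → base 345,400 Ft
  345,400 Ft × 15% = 51,810 Ft

51,810 Ft > 24,811 Ft, so the supplementary minimum tax is the binding amount.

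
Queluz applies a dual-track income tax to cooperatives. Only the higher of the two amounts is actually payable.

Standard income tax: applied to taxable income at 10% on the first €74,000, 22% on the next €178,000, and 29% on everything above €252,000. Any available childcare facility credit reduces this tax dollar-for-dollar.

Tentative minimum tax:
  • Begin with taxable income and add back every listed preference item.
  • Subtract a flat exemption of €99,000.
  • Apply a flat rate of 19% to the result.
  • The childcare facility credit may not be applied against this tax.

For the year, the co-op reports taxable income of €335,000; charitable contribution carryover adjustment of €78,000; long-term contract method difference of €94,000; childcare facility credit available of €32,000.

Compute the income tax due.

Tentative minimum tax:
  Adjusted income: €335,000 + €78,000 + €94,000 = €507,000
  Less exemption €99,000 → base €408,000
  €408,000 × 19% = €77,520

Standard income tax:
  €74,000 × 10% = €7,400
  €178,000 × 22% = €39,160
  €83,000 × 29% = €24,070
  → €70,630
  Less childcare facility credit €32,000 → €38,630

€77,520 > €38,630, so the tentative minimum tax is the binding amount.

€77,520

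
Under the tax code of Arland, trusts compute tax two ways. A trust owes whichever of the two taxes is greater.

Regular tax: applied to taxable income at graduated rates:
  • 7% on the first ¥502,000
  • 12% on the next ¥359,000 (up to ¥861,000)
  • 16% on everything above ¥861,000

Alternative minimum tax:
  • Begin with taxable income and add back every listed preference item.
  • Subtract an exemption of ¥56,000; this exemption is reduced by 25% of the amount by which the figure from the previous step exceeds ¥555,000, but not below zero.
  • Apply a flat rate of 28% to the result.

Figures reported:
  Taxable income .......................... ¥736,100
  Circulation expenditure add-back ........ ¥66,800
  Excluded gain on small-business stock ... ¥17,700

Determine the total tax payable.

Alternative minimum tax:
  Adjusted income: ¥736,100 + ¥66,800 + ¥17,700 = ¥820,600
  Exemption: 25% × (¥820,600 − ¥555,000) = ¥66,400 ≥ ¥56,000, so the exemption is fully phased out
  Base: ¥820,600 − ¥0 = ¥820,600
  ¥820,600 × 28% = ¥229,768

Regular tax:
  ¥502,000 × 7% = ¥35,140
  ¥234,100 × 12% = ¥28,092
  → ¥63,232

¥229,768 > ¥63,232, so the alternative minimum tax is the binding amount.

¥229,768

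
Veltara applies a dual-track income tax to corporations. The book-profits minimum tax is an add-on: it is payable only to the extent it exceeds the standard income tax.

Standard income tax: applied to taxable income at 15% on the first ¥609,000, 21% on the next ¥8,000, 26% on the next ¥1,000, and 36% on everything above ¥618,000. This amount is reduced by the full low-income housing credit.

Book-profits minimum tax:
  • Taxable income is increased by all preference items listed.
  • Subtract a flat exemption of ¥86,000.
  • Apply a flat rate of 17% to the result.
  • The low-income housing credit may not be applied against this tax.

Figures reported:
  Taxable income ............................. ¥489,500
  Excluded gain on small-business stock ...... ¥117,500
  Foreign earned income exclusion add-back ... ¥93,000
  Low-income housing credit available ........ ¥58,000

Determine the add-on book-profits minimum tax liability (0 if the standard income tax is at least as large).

Book-profits minimum tax:
  Adjusted income: ¥489,500 + ¥117,500 + ¥93,000 = ¥700,000
  Less exemption ¥86,000 → base ¥614,000
  ¥614,000 × 17% = ¥104,380

Standard income tax:
  ¥489,500 × 15% = ¥73,425
  Less low-income housing credit ¥58,000 → ¥15,425

Excess of book-profits minimum tax over standard income tax: ¥104,380 − ¥15,425 = ¥88,955.

¥88,955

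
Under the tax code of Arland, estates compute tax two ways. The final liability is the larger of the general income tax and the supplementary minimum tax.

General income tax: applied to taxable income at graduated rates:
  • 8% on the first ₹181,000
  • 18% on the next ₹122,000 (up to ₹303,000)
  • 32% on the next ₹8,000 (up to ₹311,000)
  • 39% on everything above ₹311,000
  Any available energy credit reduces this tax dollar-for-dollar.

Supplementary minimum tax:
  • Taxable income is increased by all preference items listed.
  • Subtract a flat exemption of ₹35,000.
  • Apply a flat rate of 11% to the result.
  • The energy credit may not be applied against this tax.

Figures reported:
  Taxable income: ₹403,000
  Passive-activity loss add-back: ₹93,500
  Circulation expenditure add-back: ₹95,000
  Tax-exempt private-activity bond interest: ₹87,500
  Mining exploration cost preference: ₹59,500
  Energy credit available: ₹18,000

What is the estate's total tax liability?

₹77,385

General income tax:
  ₹181,000 × 8% = ₹14,480
  ₹122,000 × 18% = ₹21,960
  ₹8,000 × 32% = ₹2,560
  ₹92,000 × 39% = ₹35,880
  → ₹74,880
  Less energy credit ₹18,000 → ₹56,880

Supplementary minimum tax:
  Adjusted income: ₹403,000 + ₹93,500 + ₹95,000 + ₹87,500 + ₹59,500 = ₹738,500
  Less exemption ₹35,000 → base ₹703,500
  ₹703,500 × 11% = ₹77,385

₹77,385 > ₹56,880, so the supplementary minimum tax is the binding amount.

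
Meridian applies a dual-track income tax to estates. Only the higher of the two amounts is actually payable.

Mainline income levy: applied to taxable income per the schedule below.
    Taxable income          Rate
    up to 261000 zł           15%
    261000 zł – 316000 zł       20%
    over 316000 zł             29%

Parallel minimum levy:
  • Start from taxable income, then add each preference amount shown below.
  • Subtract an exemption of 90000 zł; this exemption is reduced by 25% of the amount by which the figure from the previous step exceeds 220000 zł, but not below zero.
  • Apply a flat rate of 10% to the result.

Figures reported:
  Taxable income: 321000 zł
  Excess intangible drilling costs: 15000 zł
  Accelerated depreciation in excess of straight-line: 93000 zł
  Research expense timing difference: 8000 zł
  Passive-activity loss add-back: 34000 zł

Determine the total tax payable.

51600 zł

Mainline income levy:
  261000 zł × 15% = 39150 zł
  55000 zł × 20% = 11000 zł
  5000 zł × 29% = 1450 zł
  → 51600 zł

Parallel minimum levy:
  Adjusted income: 321000 zł + 15000 zł + 93000 zł + 8000 zł + 34000 zł = 471000 zł
  Exemption: 90000 zł − 25% × (471000 zł − 220000 zł) = 90000 zł − 62750 zł = 27250 zł
  Base: 471000 zł − 27250 zł = 443750 zł
  443750 zł × 10% = 44375 zł

51600 zł > 44375 zł, so the mainline income levy governs.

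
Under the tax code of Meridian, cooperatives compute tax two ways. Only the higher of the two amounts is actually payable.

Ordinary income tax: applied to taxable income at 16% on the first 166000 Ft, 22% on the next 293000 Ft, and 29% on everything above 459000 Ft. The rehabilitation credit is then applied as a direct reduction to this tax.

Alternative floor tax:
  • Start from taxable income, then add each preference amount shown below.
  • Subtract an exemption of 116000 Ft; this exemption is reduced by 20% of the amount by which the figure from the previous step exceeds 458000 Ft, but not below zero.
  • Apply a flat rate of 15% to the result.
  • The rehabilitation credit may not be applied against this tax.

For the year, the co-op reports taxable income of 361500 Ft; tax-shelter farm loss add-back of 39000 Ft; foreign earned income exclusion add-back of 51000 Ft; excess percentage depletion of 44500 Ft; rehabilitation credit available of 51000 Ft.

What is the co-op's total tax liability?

58140 Ft

Ordinary income tax:
  166000 Ft × 16% = 26560 Ft
  195500 Ft × 22% = 43010 Ft
  → 69570 Ft
  Less rehabilitation credit 51000 Ft → 18570 Ft

Alternative floor tax:
  Adjusted income: 361500 Ft + 39000 Ft + 51000 Ft + 44500 Ft = 496000 Ft
  Exemption: 116000 Ft − 20% × (496000 Ft − 458000 Ft) = 116000 Ft − 7600 Ft = 108400 Ft
  Base: 496000 Ft − 108400 Ft = 387600 Ft
  387600 Ft × 15% = 58140 Ft

58140 Ft > 18570 Ft, so the alternative floor tax is the binding amount.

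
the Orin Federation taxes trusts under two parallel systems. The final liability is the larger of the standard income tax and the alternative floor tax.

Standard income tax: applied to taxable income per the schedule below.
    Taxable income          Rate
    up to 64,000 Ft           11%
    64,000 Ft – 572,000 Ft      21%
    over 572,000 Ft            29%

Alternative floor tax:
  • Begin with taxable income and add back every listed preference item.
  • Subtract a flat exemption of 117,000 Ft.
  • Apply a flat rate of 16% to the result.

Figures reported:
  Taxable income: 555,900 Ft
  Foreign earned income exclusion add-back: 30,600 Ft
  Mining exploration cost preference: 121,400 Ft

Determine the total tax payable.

110,339 Ft

Alternative floor tax:
  Adjusted income: 555,900 Ft + 30,600 Ft + 121,400 Ft = 707,900 Ft
  Less exemption 117,000 Ft → base 590,900 Ft
  590,900 Ft × 16% = 94,544 Ft

Standard income tax:
  64,000 Ft × 11% = 7,040 Ft
  491,900 Ft × 21% = 103,299 Ft
  → 110,339 Ft

110,339 Ft > 94,544 Ft, so the standard income tax governs.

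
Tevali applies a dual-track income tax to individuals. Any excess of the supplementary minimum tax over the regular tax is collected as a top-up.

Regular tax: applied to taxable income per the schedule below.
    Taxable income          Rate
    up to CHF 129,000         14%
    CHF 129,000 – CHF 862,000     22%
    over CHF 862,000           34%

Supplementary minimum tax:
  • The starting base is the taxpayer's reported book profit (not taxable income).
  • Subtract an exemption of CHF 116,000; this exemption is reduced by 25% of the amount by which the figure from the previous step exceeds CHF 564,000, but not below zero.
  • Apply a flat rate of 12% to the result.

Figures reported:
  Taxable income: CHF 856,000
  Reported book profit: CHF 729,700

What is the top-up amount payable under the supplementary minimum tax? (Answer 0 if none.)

Regular tax:
  CHF 129,000 × 14% = CHF 18,060
  CHF 727,000 × 22% = CHF 159,940
  → CHF 178,000

Supplementary minimum tax:
  Base (reported book profit): CHF 729,700
  Exemption: CHF 116,000 − 25% × (CHF 729,700 − CHF 564,000) = CHF 116,000 − CHF 41,425 = CHF 74,575
  Base: CHF 729,700 − CHF 74,575 = CHF 655,125
  CHF 655,125 × 12% = CHF 78,615

CHF 78,615 ≤ CHF 178,000, so no add-on is due.

CHF 0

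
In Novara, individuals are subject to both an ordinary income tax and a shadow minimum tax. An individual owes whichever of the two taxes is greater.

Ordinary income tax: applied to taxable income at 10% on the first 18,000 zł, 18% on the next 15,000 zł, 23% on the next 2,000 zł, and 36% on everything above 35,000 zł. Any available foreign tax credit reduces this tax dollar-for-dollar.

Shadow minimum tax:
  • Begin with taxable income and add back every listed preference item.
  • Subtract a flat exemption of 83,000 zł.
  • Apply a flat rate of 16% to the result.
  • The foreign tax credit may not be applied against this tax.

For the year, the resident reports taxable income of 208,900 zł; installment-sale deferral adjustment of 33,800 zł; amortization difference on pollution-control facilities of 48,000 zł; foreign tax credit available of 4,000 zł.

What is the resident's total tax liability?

Shadow minimum tax:
  Adjusted income: 208,900 zł + 33,800 zł + 48,000 zł = 290,700 zł
  Less exemption 83,000 zł → base 207,700 zł
  207,700 zł × 16% = 33,232 zł

Ordinary income tax:
  18,000 zł × 10% = 1,800 zł
  15,000 zł × 18% = 2,700 zł
  2,000 zł × 23% = 460 zł
  173,900 zł × 36% = 62,604 zł
  → 67,564 zł
  Less foreign tax credit 4,000 zł → 63,564 zł

63,564 zł > 33,232 zł, so the ordinary income tax governs.

63,564 zł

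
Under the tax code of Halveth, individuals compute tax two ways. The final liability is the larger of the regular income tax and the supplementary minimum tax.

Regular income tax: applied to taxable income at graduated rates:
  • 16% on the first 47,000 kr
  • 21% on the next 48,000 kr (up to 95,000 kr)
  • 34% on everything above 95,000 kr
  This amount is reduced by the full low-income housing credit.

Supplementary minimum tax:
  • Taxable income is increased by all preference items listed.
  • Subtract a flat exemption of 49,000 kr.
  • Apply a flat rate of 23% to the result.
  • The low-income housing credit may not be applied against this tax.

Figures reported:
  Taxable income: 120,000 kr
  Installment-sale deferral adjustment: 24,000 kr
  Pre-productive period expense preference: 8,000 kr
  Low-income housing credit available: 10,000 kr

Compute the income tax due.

23,690 kr

Supplementary minimum tax:
  Adjusted income: 120,000 kr + 24,000 kr + 8,000 kr = 152,000 kr
  Less exemption 49,000 kr → base 103,000 kr
  103,000 kr × 23% = 23,690 kr

Regular income tax:
  47,000 kr × 16% = 7,520 kr
  48,000 kr × 21% = 10,080 kr
  25,000 kr × 34% = 8,500 kr
  → 26,100 kr
  Less low-income housing credit 10,000 kr → 16,100 kr

23,690 kr > 16,100 kr, so the supplementary minimum tax is the binding amount.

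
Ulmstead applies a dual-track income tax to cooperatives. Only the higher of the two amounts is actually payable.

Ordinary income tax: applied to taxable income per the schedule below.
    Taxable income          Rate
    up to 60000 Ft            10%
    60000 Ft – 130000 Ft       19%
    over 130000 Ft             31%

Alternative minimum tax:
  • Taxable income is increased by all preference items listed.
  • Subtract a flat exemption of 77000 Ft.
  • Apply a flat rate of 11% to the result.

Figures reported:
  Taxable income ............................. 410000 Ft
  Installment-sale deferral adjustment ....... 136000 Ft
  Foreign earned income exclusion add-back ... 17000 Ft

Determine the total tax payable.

Alternative minimum tax:
  Adjusted income: 410000 Ft + 136000 Ft + 17000 Ft = 563000 Ft
  Less exemption 77000 Ft → base 486000 Ft
  486000 Ft × 11% = 53460 Ft

Ordinary income tax:
  60000 Ft × 10% = 6000 Ft
  70000 Ft × 19% = 13300 Ft
  280000 Ft × 31% = 86800 Ft
  → 106100 Ft

106100 Ft > 53460 Ft, so the ordinary income tax governs.

106100 Ft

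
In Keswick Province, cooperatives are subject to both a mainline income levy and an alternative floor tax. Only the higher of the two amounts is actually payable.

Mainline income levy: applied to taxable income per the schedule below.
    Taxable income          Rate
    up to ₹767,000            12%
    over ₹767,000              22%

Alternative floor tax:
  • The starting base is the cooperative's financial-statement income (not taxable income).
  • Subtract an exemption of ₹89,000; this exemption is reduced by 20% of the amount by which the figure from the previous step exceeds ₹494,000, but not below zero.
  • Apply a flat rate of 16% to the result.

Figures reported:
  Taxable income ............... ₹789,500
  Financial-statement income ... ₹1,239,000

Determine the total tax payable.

Alternative floor tax:
  Base (financial-statement income): ₹1,239,000
  Exemption: 20% × (₹1,239,000 − ₹494,000) = ₹149,000 ≥ ₹89,000, so the exemption is fully phased out
  Base: ₹1,239,000 − ₹0 = ₹1,239,000
  ₹1,239,000 × 16% = ₹198,240

Mainline income levy:
  ₹767,000 × 12% = ₹92,040
  ₹22,500 × 22% = ₹4,950
  → ₹96,990

₹198,240 > ₹96,990, so the alternative floor tax is the binding amount.

₹198,240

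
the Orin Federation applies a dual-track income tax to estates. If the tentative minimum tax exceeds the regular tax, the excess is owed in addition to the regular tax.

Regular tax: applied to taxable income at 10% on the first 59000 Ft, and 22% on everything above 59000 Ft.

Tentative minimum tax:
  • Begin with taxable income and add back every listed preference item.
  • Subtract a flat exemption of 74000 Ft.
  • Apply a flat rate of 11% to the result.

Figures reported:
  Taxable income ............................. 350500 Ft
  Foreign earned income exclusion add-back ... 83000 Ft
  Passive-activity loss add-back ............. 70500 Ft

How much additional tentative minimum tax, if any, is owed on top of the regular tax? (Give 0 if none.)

Regular tax:
  59000 Ft × 10% = 5900 Ft
  291500 Ft × 22% = 64130 Ft
  → 70030 Ft

Tentative minimum tax:
  Adjusted income: 350500 Ft + 83000 Ft + 70500 Ft = 504000 Ft
  Less exemption 74000 Ft → base 430000 Ft
  430000 Ft × 11% = 47300 Ft

47300 Ft ≤ 70030 Ft, so no add-on is due.

0 Ft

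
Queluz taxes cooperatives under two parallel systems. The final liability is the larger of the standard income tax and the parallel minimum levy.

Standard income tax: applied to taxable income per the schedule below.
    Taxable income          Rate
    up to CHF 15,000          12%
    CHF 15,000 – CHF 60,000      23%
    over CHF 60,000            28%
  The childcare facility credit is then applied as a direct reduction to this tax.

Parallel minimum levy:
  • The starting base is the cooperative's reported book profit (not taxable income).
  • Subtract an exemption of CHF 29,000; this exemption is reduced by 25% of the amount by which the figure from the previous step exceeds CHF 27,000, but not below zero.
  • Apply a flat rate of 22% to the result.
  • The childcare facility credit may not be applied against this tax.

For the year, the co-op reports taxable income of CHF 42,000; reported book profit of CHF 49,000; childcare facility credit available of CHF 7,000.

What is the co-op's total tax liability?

CHF 5,610

Standard income tax:
  CHF 15,000 × 12% = CHF 1,800
  CHF 27,000 × 23% = CHF 6,210
  → CHF 8,010
  Less childcare facility credit CHF 7,000 → CHF 1,010

Parallel minimum levy:
  Base (reported book profit): CHF 49,000
  Exemption: CHF 29,000 − 25% × (CHF 49,000 − CHF 27,000) = CHF 29,000 − CHF 5,500 = CHF 23,500
  Base: CHF 49,000 − CHF 23,500 = CHF 25,500
  CHF 25,500 × 22% = CHF 5,610

CHF 5,610 > CHF 1,010, so the parallel minimum levy is the binding amount.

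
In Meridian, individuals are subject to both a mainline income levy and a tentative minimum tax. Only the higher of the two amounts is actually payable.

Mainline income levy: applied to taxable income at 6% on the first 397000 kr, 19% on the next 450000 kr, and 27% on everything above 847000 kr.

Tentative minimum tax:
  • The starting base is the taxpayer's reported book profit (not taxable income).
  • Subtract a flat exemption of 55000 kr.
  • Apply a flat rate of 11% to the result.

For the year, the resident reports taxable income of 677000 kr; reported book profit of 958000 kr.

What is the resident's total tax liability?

Mainline income levy:
  397000 kr × 6% = 23820 kr
  280000 kr × 19% = 53200 kr
  → 77020 kr

Tentative minimum tax:
  Base (reported book profit): 958000 kr
  Less exemption 55000 kr → base 903000 kr
  903000 kr × 11% = 99330 kr

99330 kr > 77020 kr, so the tentative minimum tax is the binding amount.

99330 kr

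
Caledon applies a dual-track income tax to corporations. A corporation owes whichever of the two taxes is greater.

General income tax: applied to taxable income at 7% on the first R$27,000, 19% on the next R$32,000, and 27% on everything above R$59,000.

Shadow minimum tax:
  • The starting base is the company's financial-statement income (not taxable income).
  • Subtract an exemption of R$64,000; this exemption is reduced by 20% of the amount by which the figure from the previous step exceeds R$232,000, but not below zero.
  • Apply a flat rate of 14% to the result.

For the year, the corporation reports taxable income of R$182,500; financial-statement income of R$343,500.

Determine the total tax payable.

Shadow minimum tax:
  Base (financial-statement income): R$343,500
  Exemption: R$64,000 − 20% × (R$343,500 − R$232,000) = R$64,000 − R$22,300 = R$41,700
  Base: R$343,500 − R$41,700 = R$301,800
  R$301,800 × 14% = R$42,252

General income tax:
  R$27,000 × 7% = R$1,890
  R$32,000 × 19% = R$6,080
  R$123,500 × 27% = R$33,345
  → R$41,315

R$42,252 > R$41,315, so the shadow minimum tax is the binding amount.

R$42,252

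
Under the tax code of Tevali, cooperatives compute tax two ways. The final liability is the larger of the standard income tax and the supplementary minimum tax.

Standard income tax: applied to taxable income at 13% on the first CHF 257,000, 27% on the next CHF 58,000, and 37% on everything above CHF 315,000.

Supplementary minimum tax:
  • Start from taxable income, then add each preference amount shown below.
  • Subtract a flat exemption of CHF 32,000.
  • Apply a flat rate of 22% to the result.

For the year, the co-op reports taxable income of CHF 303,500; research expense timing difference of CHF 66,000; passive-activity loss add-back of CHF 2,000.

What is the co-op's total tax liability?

CHF 74,690

Supplementary minimum tax:
  Adjusted income: CHF 303,500 + CHF 66,000 + CHF 2,000 = CHF 371,500
  Less exemption CHF 32,000 → base CHF 339,500
  CHF 339,500 × 22% = CHF 74,690

Standard income tax:
  CHF 257,000 × 13% = CHF 33,410
  CHF 46,500 × 27% = CHF 12,555
  → CHF 45,965

CHF 74,690 > CHF 45,965, so the supplementary minimum tax is the binding amount.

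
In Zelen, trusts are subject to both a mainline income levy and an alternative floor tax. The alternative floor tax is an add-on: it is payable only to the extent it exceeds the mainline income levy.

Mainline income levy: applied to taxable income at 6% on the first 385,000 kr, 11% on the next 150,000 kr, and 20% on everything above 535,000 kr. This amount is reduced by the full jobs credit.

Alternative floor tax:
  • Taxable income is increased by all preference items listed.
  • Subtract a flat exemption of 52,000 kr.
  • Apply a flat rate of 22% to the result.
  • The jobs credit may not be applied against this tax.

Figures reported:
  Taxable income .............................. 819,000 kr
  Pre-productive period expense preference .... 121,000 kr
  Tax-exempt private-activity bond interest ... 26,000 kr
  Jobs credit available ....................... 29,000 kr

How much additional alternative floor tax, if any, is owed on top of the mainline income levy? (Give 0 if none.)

133,680 kr

Alternative floor tax:
  Adjusted income: 819,000 kr + 121,000 kr + 26,000 kr = 966,000 kr
  Less exemption 52,000 kr → base 914,000 kr
  914,000 kr × 22% = 201,080 kr

Mainline income levy:
  385,000 kr × 6% = 23,100 kr
  150,000 kr × 11% = 16,500 kr
  284,000 kr × 20% = 56,800 kr
  → 96,400 kr
  Less jobs credit 29,000 kr → 67,400 kr

Excess of alternative floor tax over mainline income levy: 201,080 kr − 67,400 kr = 133,680 kr.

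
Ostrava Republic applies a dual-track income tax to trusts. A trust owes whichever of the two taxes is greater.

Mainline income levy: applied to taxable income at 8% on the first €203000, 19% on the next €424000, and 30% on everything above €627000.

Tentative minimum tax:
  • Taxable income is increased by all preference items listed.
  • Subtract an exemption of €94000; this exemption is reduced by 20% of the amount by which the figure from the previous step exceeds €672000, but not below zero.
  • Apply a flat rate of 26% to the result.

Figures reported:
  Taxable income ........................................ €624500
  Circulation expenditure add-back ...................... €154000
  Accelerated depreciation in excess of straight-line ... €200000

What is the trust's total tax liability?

€245908

Mainline income levy:
  €203000 × 8% = €16240
  €421500 × 19% = €80085
  → €96325

Tentative minimum tax:
  Adjusted income: €624500 + €154000 + €200000 = €978500
  Exemption: €94000 − 20% × (€978500 − €672000) = €94000 − €61300 = €32700
  Base: €978500 − €32700 = €945800
  €945800 × 26% = €245908

€245908 > €96325, so the tentative minimum tax is the binding amount.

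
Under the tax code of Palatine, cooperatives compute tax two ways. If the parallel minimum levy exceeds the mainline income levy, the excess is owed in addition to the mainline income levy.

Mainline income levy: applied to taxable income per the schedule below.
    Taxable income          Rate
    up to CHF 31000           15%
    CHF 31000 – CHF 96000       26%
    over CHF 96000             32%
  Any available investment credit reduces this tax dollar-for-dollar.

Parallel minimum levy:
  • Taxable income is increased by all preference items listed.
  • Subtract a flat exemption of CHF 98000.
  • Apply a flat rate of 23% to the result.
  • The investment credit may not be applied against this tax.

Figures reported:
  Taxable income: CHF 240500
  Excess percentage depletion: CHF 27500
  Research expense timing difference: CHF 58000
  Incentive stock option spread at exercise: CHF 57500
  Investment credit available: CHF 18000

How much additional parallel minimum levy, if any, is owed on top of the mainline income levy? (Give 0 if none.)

Mainline income levy:
  CHF 31000 × 15% = CHF 4650
  CHF 65000 × 26% = CHF 16900
  CHF 144500 × 32% = CHF 46240
  → CHF 67790
  Less investment credit CHF 18000 → CHF 49790

Parallel minimum levy:
  Adjusted income: CHF 240500 + CHF 27500 + CHF 58000 + CHF 57500 = CHF 383500
  Less exemption CHF 98000 → base CHF 285500
  CHF 285500 × 23% = CHF 65665

Excess of parallel minimum levy over mainline income levy: CHF 65665 − CHF 49790 = CHF 15875.

CHF 15875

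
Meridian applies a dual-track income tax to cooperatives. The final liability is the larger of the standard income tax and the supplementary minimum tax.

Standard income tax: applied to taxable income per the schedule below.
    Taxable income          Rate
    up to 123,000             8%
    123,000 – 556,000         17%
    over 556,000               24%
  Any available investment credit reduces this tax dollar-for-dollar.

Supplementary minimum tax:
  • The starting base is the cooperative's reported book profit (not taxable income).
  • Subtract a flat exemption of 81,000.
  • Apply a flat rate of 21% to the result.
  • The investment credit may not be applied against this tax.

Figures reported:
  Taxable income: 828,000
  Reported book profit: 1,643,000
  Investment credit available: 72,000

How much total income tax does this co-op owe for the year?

Standard income tax:
  123,000 × 8% = 9,840
  433,000 × 17% = 73,610
  272,000 × 24% = 65,280
  → 148,730
  Less investment credit 72,000 → 76,730

Supplementary minimum tax:
  Base (reported book profit): 1,643,000
  Less exemption 81,000 → base 1,562,000
  1,562,000 × 21% = 328,020

328,020 > 76,730, so the supplementary minimum tax is the binding amount.

328,020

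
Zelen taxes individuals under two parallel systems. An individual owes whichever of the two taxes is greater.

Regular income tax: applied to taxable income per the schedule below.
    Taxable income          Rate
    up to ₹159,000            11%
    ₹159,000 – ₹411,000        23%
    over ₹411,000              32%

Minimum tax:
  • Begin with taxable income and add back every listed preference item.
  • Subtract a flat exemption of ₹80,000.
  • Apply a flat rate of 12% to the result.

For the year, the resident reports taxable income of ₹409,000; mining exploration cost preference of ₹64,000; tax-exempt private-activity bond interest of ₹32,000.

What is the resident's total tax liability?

₹74,990

Regular income tax:
  ₹159,000 × 11% = ₹17,490
  ₹250,000 × 23% = ₹57,500
  → ₹74,990

Minimum tax:
  Adjusted income: ₹409,000 + ₹64,000 + ₹32,000 = ₹505,000
  Less exemption ₹80,000 → base ₹425,000
  ₹425,000 × 12% = ₹51,000

₹74,990 > ₹51,000, so the regular income tax governs.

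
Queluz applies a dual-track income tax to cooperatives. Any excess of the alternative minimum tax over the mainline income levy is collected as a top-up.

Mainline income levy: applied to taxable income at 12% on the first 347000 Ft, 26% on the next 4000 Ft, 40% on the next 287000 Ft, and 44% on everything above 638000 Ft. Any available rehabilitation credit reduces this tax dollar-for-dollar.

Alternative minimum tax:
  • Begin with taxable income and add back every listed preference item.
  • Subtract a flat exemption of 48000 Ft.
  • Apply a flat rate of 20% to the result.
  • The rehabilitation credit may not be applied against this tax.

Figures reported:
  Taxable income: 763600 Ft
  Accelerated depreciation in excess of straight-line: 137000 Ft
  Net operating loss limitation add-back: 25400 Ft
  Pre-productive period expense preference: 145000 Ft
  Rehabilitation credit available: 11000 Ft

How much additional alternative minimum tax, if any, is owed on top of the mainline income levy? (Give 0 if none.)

2856 Ft

Mainline income levy:
  347000 Ft × 12% = 41640 Ft
  4000 Ft × 26% = 1040 Ft
  287000 Ft × 40% = 114800 Ft
  125600 Ft × 44% = 55264 Ft
  → 212744 Ft
  Less rehabilitation credit 11000 Ft → 201744 Ft

Alternative minimum tax:
  Adjusted income: 763600 Ft + 137000 Ft + 25400 Ft + 145000 Ft = 1071000 Ft
  Less exemption 48000 Ft → base 1023000 Ft
  1023000 Ft × 20% = 204600 Ft

Excess of alternative minimum tax over mainline income levy: 204600 Ft − 201744 Ft = 2856 Ft.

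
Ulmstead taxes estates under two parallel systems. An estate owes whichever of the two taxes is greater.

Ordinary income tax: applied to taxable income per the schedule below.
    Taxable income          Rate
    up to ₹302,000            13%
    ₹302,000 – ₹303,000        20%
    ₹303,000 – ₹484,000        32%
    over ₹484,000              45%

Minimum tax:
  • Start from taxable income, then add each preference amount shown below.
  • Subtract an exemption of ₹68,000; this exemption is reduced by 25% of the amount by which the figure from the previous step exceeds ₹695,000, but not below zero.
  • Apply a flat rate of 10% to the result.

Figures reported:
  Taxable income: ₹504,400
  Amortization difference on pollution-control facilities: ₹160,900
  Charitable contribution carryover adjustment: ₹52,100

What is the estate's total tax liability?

₹106,560

Minimum tax:
  Adjusted income: ₹504,400 + ₹160,900 + ₹52,100 = ₹717,400
  Exemption: ₹68,000 − 25% × (₹717,400 − ₹695,000) = ₹68,000 − ₹5,600 = ₹62,400
  Base: ₹717,400 − ₹62,400 = ₹655,000
  ₹655,000 × 10% = ₹65,500

Ordinary income tax:
  ₹302,000 × 13% = ₹39,260
  ₹1,000 × 20% = ₹200
  ₹181,000 × 32% = ₹57,920
  ₹20,400 × 45% = ₹9,180
  → ₹106,560

₹106,560 > ₹65,500, so the ordinary income tax governs.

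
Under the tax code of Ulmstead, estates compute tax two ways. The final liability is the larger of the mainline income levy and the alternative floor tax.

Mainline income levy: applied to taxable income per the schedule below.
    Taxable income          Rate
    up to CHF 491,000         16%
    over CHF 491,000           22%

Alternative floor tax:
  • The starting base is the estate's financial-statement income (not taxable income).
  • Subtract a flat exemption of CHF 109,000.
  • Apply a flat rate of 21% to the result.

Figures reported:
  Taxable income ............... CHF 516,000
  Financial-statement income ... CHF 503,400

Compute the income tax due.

CHF 84,060

Alternative floor tax:
  Base (financial-statement income): CHF 503,400
  Less exemption CHF 109,000 → base CHF 394,400
  CHF 394,400 × 21% = CHF 82,824

Mainline income levy:
  CHF 491,000 × 16% = CHF 78,560
  CHF 25,000 × 22% = CHF 5,500
  → CHF 84,060

CHF 84,060 > CHF 82,824, so the mainline income levy governs.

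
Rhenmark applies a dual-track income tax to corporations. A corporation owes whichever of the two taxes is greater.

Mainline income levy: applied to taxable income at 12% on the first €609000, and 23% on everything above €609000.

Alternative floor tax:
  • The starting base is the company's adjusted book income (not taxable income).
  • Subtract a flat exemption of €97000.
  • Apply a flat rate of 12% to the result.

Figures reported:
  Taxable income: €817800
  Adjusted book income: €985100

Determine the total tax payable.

€121104

Mainline income levy:
  €609000 × 12% = €73080
  €208800 × 23% = €48024
  → €121104

Alternative floor tax:
  Base (adjusted book income): €985100
  Less exemption €97000 → base €888100
  €888100 × 12% = €106572

€121104 > €106572, so the mainline income levy governs.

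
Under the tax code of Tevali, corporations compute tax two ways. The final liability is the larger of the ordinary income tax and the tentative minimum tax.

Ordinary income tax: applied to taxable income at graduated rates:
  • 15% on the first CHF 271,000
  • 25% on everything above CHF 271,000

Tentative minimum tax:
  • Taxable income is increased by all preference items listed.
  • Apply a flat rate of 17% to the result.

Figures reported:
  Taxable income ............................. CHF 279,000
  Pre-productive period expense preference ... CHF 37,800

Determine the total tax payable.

Tentative minimum tax:
  Adjusted income: CHF 279,000 + CHF 37,800 = CHF 316,800
  CHF 316,800 × 17% = CHF 53,856

Ordinary income tax:
  CHF 271,000 × 15% = CHF 40,650
  CHF 8,000 × 25% = CHF 2,000
  → CHF 42,650

CHF 53,856 > CHF 42,650, so the tentative minimum tax is the binding amount.

CHF 53,856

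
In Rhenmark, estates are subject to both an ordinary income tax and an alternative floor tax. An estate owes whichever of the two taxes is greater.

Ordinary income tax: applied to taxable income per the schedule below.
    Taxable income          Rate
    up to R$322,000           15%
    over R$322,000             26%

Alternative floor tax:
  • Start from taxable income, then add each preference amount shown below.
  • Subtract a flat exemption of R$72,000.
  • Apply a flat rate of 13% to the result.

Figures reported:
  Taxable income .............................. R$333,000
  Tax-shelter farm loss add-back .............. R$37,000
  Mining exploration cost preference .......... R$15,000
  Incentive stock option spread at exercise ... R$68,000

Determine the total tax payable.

Ordinary income tax:
  R$322,000 × 15% = R$48,300
  R$11,000 × 26% = R$2,860
  → R$51,160

Alternative floor tax:
  Adjusted income: R$333,000 + R$37,000 + R$15,000 + R$68,000 = R$453,000
  Less exemption R$72,000 → base R$381,000
  R$381,000 × 13% = R$49,530

R$51,160 > R$49,530, so the ordinary income tax governs.

R$51,160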